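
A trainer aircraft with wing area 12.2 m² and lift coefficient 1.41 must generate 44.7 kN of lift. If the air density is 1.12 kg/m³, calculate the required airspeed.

L = ½ρv²S·CL ⇒ v = √(2L/(ρ·S·CL))
v = √(2 × 44700 / (1.12 × 12.2 × 1.41)) = √4640 = 68.1 m/s

v = 68.1 m/s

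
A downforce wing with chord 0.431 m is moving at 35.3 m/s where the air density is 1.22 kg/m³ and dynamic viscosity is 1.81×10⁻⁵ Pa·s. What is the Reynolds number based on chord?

Re = ρ·v·c/μ = 1.22 × 35.3 × 0.431 / (1.81×10⁻⁵) = 1.03×10^6

Re = 1.03×10^6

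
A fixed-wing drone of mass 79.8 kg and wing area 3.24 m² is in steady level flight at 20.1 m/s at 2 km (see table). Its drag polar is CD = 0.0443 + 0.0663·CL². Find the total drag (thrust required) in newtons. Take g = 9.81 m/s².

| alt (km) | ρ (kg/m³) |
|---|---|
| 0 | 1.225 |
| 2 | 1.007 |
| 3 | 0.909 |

D = 90.8 N

At 2 km, from the table: ρ = 1.007 kg/m³.
In steady level flight, lift balances weight: W = mg = 79.8 × 9.81 = 782.84 N.
q = ½ρv² = ½ × 1.007 × 20.1² = 203.4 Pa.
CL = 2W/(ρv²S) = 2×782.84/(1.007×20.1²×3.24) = 1.188.
CD = 0.0443 + 0.0663 × 1.188² = 0.1378.
D = q·S·CD = 203.4 × 3.24 × 0.1378 = 90.85 N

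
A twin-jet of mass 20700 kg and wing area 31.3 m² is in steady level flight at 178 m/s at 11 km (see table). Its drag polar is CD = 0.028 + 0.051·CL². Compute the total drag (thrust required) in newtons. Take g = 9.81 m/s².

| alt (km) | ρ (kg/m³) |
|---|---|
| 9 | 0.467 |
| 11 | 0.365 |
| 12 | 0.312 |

At 11 km, from the table: ρ = 0.365 kg/m³.
Weight W = mg = 20700 × 9.81 = 2.0307×10^5 N; in level flight L = W.
q = ½ρv² = ½ × 0.365 × 178² = 5782 Pa.
CL = W/(q·S) = 2.0307×10^5 / (5782 × 31.3) = 1.122.
CD = 0.028 + 0.051 × 1.122² = 0.0922.
D = q·S·CD = 5782 × 31.3 × 0.0922 = 16690 N

D = 16700 N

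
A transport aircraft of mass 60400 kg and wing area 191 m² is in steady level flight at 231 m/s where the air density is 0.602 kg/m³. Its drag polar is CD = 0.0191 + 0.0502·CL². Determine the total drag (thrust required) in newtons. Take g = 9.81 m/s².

D = 64300 N

Weight W = mg = 60400 × 9.81 = 5.9252×10^5 N; in level flight L = W.
Dynamic pressure q = 0.5 × 0.602 × 231² = 16060 Pa.
Required CL = L/(qS) = 5.9252×10^5/(16060·191) = 0.1931.
CD = 0.0191 + 0.0502 × 0.1931² = 0.02097.
D = q·S·CD = 16060 × 191 × 0.02097 = 64340 N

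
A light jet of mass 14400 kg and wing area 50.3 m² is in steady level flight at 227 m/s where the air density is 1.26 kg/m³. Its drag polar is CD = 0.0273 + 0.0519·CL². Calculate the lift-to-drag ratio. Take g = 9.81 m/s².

L/D = 3.12

Level flight ⇒ L = W = m·g = 14400 × 9.81 = 1.4126×10^5 N.
q = ½ρv² = ½ × 1.26 × 227² = 32460 Pa.
CL = W/(q·S) = 1.4126×10^5 / (32460 × 50.3) = 0.08651.
CD = 0.0273 + 0.0519 × 0.08651² = 0.02769.
L/D = CL/CD = 0.08651 / 0.02769 = 3.12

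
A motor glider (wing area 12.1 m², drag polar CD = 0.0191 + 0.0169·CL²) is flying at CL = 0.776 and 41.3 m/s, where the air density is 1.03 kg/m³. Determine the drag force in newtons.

D = 311 N

CD = 0.0191 + 0.0169 × 0.776² = 0.02928
D = ½ρv²S·CD = ½ × 1.03 × 41.3² × 12.1 × 0.02928 = 311 N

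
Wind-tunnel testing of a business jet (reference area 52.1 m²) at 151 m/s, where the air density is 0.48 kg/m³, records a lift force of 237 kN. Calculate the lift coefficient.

CL = 0.831

From L = ½ρv²S·CL, rearranging gives CL = 2L/(ρv²S).
CL = 2 × 2.37×10^5 / (0.48 × 151² × 52.1) = 0.831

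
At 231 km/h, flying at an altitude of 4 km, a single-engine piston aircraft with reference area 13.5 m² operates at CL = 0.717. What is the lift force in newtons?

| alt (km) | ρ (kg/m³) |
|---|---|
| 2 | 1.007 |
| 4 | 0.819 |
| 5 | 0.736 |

L = 16300 N

At 4 km, from the table: ρ = 0.819 kg/m³.
Convert speed: v = 231 km/h ÷ 3.6 = 64.17 m/s.
Dynamic pressure q = ½ρv² = ½ × 0.819 × 64.17² = 1686 Pa.
L = q·S·CL = 1686 × 13.5 × 0.717 = 16300 N ≈ 16.3 kN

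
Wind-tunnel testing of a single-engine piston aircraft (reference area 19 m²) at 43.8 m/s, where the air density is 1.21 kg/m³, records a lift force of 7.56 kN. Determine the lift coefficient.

From L = ½ρv²S·CL, rearranging gives CL = 2L/(ρv²S).
CL = 2 × 7560 / (1.21 × 43.8² × 19) = 0.343

CL = 0.343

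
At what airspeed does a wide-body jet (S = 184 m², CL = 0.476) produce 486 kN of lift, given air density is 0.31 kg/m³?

v = 189 m/s

L = ½ρv²S·CL ⇒ v = √(2L/(ρ·S·CL))
v = √(2 × 4.86×10^5 / (0.31 × 184 × 0.476)) = √35800 = 189 m/s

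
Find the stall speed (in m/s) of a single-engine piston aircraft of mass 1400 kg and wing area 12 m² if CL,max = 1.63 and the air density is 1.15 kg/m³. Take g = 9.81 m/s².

V_stall = 34.9 m/s

Stall occurs when L = W at CL,max. W = mg = 1400 × 9.81 = 13730 N.
From L = ½ρV²S·CL,max = W: V_stall = √(2W/(ρSCL,max)) = √(2·13730/(1.15·12·1.63))
V_stall = √1221 = 34.9 m/s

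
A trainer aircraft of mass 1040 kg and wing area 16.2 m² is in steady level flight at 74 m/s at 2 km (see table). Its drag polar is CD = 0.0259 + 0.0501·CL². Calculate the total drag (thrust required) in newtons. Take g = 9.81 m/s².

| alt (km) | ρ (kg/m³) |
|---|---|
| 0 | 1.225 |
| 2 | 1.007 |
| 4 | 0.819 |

At 2 km, from the table: ρ = 1.007 kg/m³.
Level flight ⇒ L = W = m·g = 1040 × 9.81 = 10202 N.
Dynamic pressure q = 0.5 × 1.007 × 74² = 2757 Pa.
CL = 2W/(ρv²S) = 2×10202/(1.007×74²×16.2) = 0.2284.
CD = 0.0259 + 0.0501 × 0.2284² = 0.02851.
D = q·S·CD = 2757 × 16.2 × 0.02851 = 1274 N

D = 1270 N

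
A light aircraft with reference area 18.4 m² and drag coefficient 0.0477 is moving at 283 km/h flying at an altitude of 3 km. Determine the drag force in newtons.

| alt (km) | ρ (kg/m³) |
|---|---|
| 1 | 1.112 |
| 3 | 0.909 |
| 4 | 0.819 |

At 3 km, from the table: ρ = 0.909 kg/m³.
Convert speed: v = 283 km/h ÷ 3.6 = 78.61 m/s.
Dynamic pressure q = ½ρv² = ½ × 0.909 × 78.61² = 2809 Pa.
D = q·S·CD = 2809 × 18.4 × 0.0477 = 2470 N

D = 2470 N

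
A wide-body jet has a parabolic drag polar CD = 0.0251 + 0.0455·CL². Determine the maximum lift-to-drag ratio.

For CD = CD0 + K·CL², (L/D)max occurs at CL* = √(CD0/K) and equals 1/(2√(K·CD0)).
(L/D)max = 1/(2√(0.0455 × 0.0251)) = 1/(2 × 0.03379) = 14.8

(L/D)max = 14.8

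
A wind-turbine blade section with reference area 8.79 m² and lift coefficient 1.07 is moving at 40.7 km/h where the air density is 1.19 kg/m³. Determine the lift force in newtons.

L = 715 N

Convert speed: v = 40.7 km/h ÷ 3.6 = 11.31 m/s.
L = ½ρv²S·CL = ½ × 1.19 × 11.31² × 8.79 × 1.07 = 715 N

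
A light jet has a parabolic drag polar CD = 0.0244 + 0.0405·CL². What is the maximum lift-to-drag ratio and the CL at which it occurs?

(L/D)max = 15.9, at CL = 0.776

For CD = CD0 + K·CL², (L/D)max occurs at CL* = √(CD0/K) and equals 1/(2√(K·CD0)).
(L/D)max = 1/(2√(0.0405 × 0.0244)) = 1/(2 × 0.03144) = 15.9
CL* = √(0.0244/0.0405) = 0.776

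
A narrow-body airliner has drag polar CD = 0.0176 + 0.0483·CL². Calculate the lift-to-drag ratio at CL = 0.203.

L/D = 10.4

CD = 0.0176 + 0.0483 × 0.203² = 0.01959
L/D = CL/CD = 0.203 / 0.01959 = 10.4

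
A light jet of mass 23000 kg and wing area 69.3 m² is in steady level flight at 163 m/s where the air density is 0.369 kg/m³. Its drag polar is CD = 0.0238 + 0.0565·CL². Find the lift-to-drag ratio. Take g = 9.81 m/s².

Weight W = mg = 23000 × 9.81 = 2.2563×10^5 N; in level flight L = W.
Dynamic pressure q = 0.5 × 0.369 × 163² = 4902 Pa.
CL = 2W/(ρv²S) = 2×2.2563×10^5/(0.369×163²×69.3) = 0.6642.
CD = 0.0238 + 0.0565 × 0.6642² = 0.04872.
L/D = CL/CD = 0.6642 / 0.04872 = 13.6

L/D = 13.6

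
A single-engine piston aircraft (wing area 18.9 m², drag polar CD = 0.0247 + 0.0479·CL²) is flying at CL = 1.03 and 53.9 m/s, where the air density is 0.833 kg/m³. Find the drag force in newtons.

CD = 0.0247 + 0.0479 × 1.03² = 0.07552
D = ½ρv²S·CD = ½ × 0.833 × 53.9² × 18.9 × 0.07552 = 1730 N

D = 1730 N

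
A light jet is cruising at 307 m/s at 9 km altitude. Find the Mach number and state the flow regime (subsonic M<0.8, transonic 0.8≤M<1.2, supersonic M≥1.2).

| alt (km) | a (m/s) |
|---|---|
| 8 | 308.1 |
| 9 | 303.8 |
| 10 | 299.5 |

At 9 km, from the table: a = 303.8 m/s.
M = v/a = 307 / 303.8 = 1.01
M = 1.01 → transonic.

M = 1.01 (transonic)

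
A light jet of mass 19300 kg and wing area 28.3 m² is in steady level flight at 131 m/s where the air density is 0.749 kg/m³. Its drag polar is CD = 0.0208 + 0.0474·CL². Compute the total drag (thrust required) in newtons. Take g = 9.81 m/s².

Level flight ⇒ L = W = m·g = 19300 × 9.81 = 1.8933×10^5 N.
Dynamic pressure q = 0.5 × 0.749 × 131² = 6427 Pa.
CL = W/(q·S) = 1.8933×10^5 / (6427 × 28.3) = 1.041.
CD = 0.0208 + 0.0474 × 1.041² = 0.07217.
D = q·S·CD = 6427 × 28.3 × 0.07217 = 13130 N

D = 13100 N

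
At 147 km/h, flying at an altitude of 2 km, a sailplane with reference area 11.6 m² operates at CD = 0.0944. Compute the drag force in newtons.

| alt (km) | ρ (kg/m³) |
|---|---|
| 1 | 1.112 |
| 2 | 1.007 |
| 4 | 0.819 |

D = 919 N

At 2 km, from the table: ρ = 1.007 kg/m³.
Convert speed: v = 147 km/h ÷ 3.6 = 40.83 m/s.
D = ½ρv²S·CD = ½ × 1.007 × 40.83² × 11.6 × 0.0944 = 919 N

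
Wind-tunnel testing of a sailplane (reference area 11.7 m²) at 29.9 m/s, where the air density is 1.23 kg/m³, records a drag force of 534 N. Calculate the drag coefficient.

From D = ½ρv²S·CD, rearranging gives CD = 2D/(ρv²S).
CD = 2 × 534 / (1.23 × 29.9² × 11.7) = 0.083

CD = 0.083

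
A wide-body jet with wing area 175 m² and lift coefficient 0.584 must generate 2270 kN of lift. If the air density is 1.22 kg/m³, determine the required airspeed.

L = ½ρv²S·CL ⇒ v = √(2L/(ρ·S·CL))
v = √(2 × 2.27×10^6 / (1.22 × 175 × 0.584)) = √36410 = 191 m/s

v = 191 m/s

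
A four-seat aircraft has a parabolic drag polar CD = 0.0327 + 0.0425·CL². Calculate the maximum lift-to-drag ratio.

For CD = CD0 + K·CL², (L/D)max occurs at CL* = √(CD0/K) and equals 1/(2√(K·CD0)).
(L/D)max = 1/(2√(0.0425 × 0.0327)) = 1/(2 × 0.03728) = 13.4

(L/D)max = 13.4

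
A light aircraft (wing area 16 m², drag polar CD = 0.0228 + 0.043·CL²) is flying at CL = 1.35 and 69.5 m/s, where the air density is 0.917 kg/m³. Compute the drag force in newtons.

CD = 0.0228 + 0.043 × 1.35² = 0.1012
D = ½ρv²S·CD = ½ × 0.917 × 69.5² × 16 × 0.1012 = 3580 N

D = 3580 N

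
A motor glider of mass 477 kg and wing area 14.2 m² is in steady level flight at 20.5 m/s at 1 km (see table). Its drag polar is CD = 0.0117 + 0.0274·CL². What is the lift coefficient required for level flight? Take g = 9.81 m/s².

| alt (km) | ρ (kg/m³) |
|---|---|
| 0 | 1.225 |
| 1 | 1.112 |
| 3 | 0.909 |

At 1 km, from the table: ρ = 1.112 kg/m³.
Weight W = mg = 477 × 9.81 = 4679.4 N; in level flight L = W.
Dynamic pressure q = 0.5 × 1.112 × 20.5² = 233.7 Pa.
CL = 2W/(ρv²S) = 2×4679.4/(1.112×20.5²×14.2) = 1.41.

CL = 1.41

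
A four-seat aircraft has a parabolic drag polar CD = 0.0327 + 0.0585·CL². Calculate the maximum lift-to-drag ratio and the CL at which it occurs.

For CD = CD0 + K·CL², (L/D)max occurs at CL* = √(CD0/K) and equals 1/(2√(K·CD0)).
(L/D)max = 1/(2√(0.0585 × 0.0327)) = 1/(2 × 0.04374) = 11.4
CL* = √(0.0327/0.0585) = 0.748

(L/D)max = 11.4, at CL = 0.748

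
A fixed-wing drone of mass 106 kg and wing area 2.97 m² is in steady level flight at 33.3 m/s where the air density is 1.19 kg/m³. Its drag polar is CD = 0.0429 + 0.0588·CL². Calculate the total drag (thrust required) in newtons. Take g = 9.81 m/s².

Level flight ⇒ L = W = m·g = 106 × 9.81 = 1039.9 N.
q = ½ρv² = ½ × 1.19 × 33.3² = 659.8 Pa.
CL = W/(q·S) = 1039.9 / (659.8 × 2.97) = 0.5307.
CD = 0.0429 + 0.0588 × 0.5307² = 0.05946.
D = q·S·CD = 659.8 × 2.97 × 0.05946 = 116.5 N

D = 117 N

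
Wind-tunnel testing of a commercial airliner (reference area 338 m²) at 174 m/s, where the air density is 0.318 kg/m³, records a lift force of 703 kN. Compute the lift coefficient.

From L = ½ρv²S·CL, rearranging gives CL = 2L/(ρv²S).
CL = 2 × 7.03×10^5 / (0.318 × 174² × 338) = 0.432

CL = 0.432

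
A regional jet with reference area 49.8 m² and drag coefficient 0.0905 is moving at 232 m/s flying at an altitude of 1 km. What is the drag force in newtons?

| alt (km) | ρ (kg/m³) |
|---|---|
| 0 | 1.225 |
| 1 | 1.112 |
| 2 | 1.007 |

At 1 km, from the table: ρ = 1.112 kg/m³.
D = ½ρv²S·CD = ½ × 1.112 × 232² × 49.8 × 0.0905 = 1.35×10^5 N ≈ 135 kN

D = 1.35×10^5 N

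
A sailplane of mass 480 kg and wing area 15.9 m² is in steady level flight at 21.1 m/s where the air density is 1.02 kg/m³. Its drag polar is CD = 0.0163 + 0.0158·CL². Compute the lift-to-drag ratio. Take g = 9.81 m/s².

Level flight ⇒ L = W = m·g = 480 × 9.81 = 4708.8 N.
q = ½ρv² = ½ × 1.02 × 21.1² = 227.1 Pa.
CL = 2W/(ρv²S) = 2×4708.8/(1.02×21.1²×15.9) = 1.304.
CD = 0.0163 + 0.0158 × 1.304² = 0.04318.
L/D = CL/CD = 1.304 / 0.04318 = 30.2

L/D = 30.2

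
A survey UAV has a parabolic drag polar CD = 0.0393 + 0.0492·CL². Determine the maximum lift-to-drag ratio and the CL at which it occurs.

For CD = CD0 + K·CL², (L/D)max occurs at CL* = √(CD0/K) and equals 1/(2√(K·CD0)).
(L/D)max = 1/(2√(0.0492 × 0.0393)) = 1/(2 × 0.04397) = 11.4
CL* = √(0.0393/0.0492) = 0.894

(L/D)max = 11.4, at CL = 0.894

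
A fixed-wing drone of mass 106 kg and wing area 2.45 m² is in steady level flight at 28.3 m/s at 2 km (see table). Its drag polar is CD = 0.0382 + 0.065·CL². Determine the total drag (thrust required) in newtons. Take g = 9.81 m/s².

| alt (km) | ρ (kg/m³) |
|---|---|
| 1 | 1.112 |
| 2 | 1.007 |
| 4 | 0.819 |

D = 109 N

At 2 km, from the table: ρ = 1.007 kg/m³.
Weight W = mg = 106 × 9.81 = 1039.9 N; in level flight L = W.
q = ½ρv² = ½ × 1.007 × 28.3² = 403.2 Pa.
CL = 2W/(ρv²S) = 2×1039.9/(1.007×28.3²×2.45) = 1.053.
CD = 0.0382 + 0.065 × 1.053² = 0.1102.
D = q·S·CD = 403.2 × 2.45 × 0.1102 = 108.9 N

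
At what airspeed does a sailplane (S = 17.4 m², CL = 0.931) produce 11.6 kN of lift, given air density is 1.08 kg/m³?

v = 36.4 m/s

L = ½ρv²S·CL ⇒ v = √(2L/(ρ·S·CL))
v = √(2 × 11600 / (1.08 × 17.4 × 0.931)) = √1326 = 36.4 m/s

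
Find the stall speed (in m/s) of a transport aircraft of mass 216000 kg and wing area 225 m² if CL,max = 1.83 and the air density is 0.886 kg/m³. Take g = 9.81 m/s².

V_stall = 108 m/s

Weight W = mg = 216000 × 9.81 = 2.119×10^6 N.
From L = ½ρV²S·CL,max = W: V_stall = √(2W/(ρSCL,max)) = √(2·2.119×10^6/(0.886·225·1.83))
V_stall = √11620 = 108 m/s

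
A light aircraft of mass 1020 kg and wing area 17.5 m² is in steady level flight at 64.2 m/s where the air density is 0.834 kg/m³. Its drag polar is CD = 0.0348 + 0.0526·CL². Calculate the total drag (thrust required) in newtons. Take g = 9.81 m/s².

D = 1220 N

Level flight ⇒ L = W = m·g = 1020 × 9.81 = 10006 N.
Dynamic pressure q = 0.5 × 0.834 × 64.2² = 1719 Pa.
CL = W/(q·S) = 10006 / (1719 × 17.5) = 0.3327.
CD = 0.0348 + 0.0526 × 0.3327² = 0.04062.
D = q·S·CD = 1719 × 17.5 × 0.04062 = 1222 N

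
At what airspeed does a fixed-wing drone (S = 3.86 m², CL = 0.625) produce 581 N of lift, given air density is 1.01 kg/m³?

v = 21.8 m/s

L = ½ρv²S·CL ⇒ v = √(2L/(ρ·S·CL))
v = √(2 × 581 / (1.01 × 3.86 × 0.625)) = √476.9 = 21.8 m/s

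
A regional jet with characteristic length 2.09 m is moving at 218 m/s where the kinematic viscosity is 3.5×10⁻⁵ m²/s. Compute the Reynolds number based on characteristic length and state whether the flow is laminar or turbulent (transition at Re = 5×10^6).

Re = 1.3×10^7 (turbulent)

Re = v·c/ν = 218 × 2.09 / (3.5×10⁻⁵) = 1.3×10^7
Since 1.3×10^7 > 5×10^6, the flow is turbulent.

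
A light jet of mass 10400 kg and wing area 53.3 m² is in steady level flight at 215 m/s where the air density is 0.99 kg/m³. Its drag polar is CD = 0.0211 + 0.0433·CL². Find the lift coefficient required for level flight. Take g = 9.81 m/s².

Level flight ⇒ L = W = m·g = 10400 × 9.81 = 1.0202×10^5 N.
q = ½ρv² = ½ × 0.99 × 215² = 22880 Pa.
Required CL = L/(qS) = 1.0202×10^5/(22880·53.3) = 0.08366.

CL = 0.0837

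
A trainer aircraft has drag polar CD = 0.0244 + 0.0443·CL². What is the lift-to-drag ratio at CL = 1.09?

L/D = 14.1

CD = 0.0244 + 0.0443 × 1.09² = 0.07703
L/D = CL/CD = 1.09 / 0.07703 = 14.1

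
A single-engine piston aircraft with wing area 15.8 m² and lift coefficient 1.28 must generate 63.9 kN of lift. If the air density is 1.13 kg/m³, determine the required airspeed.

v = 74.8 m/s

L = ½ρv²S·CL ⇒ v = √(2L/(ρ·S·CL))
v = √(2 × 63900 / (1.13 × 15.8 × 1.28)) = √5592 = 74.8 m/s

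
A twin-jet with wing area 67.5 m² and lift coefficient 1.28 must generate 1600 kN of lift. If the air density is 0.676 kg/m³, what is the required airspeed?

L = ½ρv²S·CL ⇒ v = √(2L/(ρ·S·CL))
v = √(2 × 1.6×10^6 / (0.676 × 67.5 × 1.28)) = √54790 = 234 m/s

v = 234 m/s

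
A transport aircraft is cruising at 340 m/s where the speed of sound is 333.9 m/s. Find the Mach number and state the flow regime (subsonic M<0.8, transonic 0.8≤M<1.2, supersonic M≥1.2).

M = 1.02 (transonic)

M = v/a = 340 / 333.9 = 1.02
M = 1.02 → transonic.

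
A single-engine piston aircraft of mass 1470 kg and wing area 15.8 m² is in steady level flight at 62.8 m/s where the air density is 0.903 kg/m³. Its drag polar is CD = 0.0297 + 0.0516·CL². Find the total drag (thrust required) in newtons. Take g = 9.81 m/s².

In steady level flight, lift balances weight: W = mg = 1470 × 9.81 = 14421 N.
q = ½ρv² = ½ × 0.903 × 62.8² = 1781 Pa.
CL = W/(q·S) = 14421 / (1781 × 15.8) = 0.5126.
CD = 0.0297 + 0.0516 × 0.5126² = 0.04326.
D = q·S·CD = 1781 × 15.8 × 0.04326 = 1217 N

D = 1220 N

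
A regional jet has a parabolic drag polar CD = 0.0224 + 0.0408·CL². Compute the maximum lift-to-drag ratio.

For CD = CD0 + K·CL², (L/D)max occurs at CL* = √(CD0/K) and equals 1/(2√(K·CD0)).
(L/D)max = 1/(2√(0.0408 × 0.0224)) = 1/(2 × 0.03023) = 16.5

(L/D)max = 16.5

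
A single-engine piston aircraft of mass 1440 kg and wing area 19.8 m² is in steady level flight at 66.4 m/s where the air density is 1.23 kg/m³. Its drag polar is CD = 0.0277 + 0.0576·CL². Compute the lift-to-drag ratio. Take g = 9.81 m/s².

L/D = 8.3

In steady level flight, lift balances weight: W = mg = 1440 × 9.81 = 14126 N.
q = ½ρv² = ½ × 1.23 × 66.4² = 2712 Pa.
CL = W/(q·S) = 14126 / (2712 × 19.8) = 0.2631.
CD = 0.0277 + 0.0576 × 0.2631² = 0.03169.
L/D = CL/CD = 0.2631 / 0.03169 = 8.3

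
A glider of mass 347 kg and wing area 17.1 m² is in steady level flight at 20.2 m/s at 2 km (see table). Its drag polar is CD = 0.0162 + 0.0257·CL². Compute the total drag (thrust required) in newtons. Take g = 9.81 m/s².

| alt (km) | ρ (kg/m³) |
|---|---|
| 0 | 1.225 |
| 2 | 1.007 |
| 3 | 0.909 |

At 2 km, from the table: ρ = 1.007 kg/m³.
Weight W = mg = 347 × 9.81 = 3404.1 N; in level flight L = W.
q = ½ρv² = ½ × 1.007 × 20.2² = 205.4 Pa.
CL = W/(q·S) = 3404.1 / (205.4 × 17.1) = 0.9689.
CD = 0.0162 + 0.0257 × 0.9689² = 0.04033.
D = q·S·CD = 205.4 × 17.1 × 0.04033 = 141.7 N

D = 142 N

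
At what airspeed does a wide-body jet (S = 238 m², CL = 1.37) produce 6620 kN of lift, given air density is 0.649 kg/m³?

v = 250 m/s

L = ½ρv²S·CL ⇒ v = √(2L/(ρ·S·CL))
v = √(2 × 6.62×10^6 / (0.649 × 238 × 1.37)) = √62570 = 250 m/s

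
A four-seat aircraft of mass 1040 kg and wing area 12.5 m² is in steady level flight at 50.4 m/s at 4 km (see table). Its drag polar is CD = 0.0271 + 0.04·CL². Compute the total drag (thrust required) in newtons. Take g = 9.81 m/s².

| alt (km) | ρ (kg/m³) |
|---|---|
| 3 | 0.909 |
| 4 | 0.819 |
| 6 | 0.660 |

D = 673 N

At 4 km, from the table: ρ = 0.819 kg/m³.
In steady level flight, lift balances weight: W = mg = 1040 × 9.81 = 10202 N.
q = ½ρv² = ½ × 0.819 × 50.4² = 1040 Pa.
Required CL = L/(qS) = 10202/(1040·12.5) = 0.7847.
CD = 0.0271 + 0.04 × 0.7847² = 0.05173.
D = q·S·CD = 1040 × 12.5 × 0.05173 = 672.6 N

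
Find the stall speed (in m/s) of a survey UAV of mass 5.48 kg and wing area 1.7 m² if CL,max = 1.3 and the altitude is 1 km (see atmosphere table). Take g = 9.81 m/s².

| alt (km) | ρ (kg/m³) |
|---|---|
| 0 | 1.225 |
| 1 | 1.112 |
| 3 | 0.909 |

V_stall = 6.61 m/s

At 1 km, from the table: ρ = 1.112 kg/m³.
Stall occurs when L = W at CL,max. W = mg = 5.48 × 9.81 = 53.76 N.
From L = ½ρV²S·CL,max = W: V_stall = √(2W/(ρSCL,max)) = √(2·53.76/(1.112·1.7·1.3))
V_stall = √43.75 = 6.61 m/s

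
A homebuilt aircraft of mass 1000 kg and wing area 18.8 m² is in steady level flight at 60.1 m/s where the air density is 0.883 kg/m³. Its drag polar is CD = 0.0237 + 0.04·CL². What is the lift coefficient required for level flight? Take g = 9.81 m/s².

In steady level flight, lift balances weight: W = mg = 1000 × 9.81 = 9810 N.
q = ½ρv² = ½ × 0.883 × 60.1² = 1595 Pa.
CL = 2W/(ρv²S) = 2×9810/(0.883×60.1²×18.8) = 0.3272.

CL = 0.327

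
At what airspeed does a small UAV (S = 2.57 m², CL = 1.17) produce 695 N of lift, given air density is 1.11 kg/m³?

v = 20.4 m/s

L = ½ρv²S·CL ⇒ v = √(2L/(ρ·S·CL))
v = √(2 × 695 / (1.11 × 2.57 × 1.17)) = √416.5 = 20.4 m/s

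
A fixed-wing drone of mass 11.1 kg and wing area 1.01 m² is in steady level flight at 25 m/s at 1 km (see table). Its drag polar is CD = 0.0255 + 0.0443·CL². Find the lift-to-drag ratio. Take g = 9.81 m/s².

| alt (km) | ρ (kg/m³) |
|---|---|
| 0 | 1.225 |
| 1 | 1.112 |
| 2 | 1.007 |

L/D = 10.4

At 1 km, from the table: ρ = 1.112 kg/m³.
Level flight ⇒ L = W = m·g = 11.1 × 9.81 = 108.89 N.
q = ½ρv² = ½ × 1.112 × 25² = 347.5 Pa.
CL = 2W/(ρv²S) = 2×108.89/(1.112×25²×1.01) = 0.3103.
CD = 0.0255 + 0.0443 × 0.3103² = 0.02976.
L/D = CL/CD = 0.3103 / 0.02976 = 10.4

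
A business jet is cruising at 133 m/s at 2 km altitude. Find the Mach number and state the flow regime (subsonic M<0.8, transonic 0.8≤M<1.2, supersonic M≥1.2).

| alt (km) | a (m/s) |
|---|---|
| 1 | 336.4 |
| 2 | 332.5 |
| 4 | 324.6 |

M = 0.4 (subsonic)

At 2 km, from the table: a = 332.5 m/s.
M = v/a = 133 / 332.5 = 0.4
M = 0.4 → subsonic.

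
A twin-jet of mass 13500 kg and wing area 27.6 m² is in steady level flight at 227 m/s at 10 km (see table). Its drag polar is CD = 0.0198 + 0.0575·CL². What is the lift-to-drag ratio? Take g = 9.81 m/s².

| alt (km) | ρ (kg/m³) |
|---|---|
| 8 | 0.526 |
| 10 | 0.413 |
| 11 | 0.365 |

At 10 km, from the table: ρ = 0.413 kg/m³.
In steady level flight, lift balances weight: W = mg = 13500 × 9.81 = 1.3244×10^5 N.
q = ½ρv² = ½ × 0.413 × 227² = 10640 Pa.
Required CL = L/(qS) = 1.3244×10^5/(10640·27.6) = 0.4509.
CD = 0.0198 + 0.0575 × 0.4509² = 0.03149.
L/D = CL/CD = 0.4509 / 0.03149 = 14.3

L/D = 14.3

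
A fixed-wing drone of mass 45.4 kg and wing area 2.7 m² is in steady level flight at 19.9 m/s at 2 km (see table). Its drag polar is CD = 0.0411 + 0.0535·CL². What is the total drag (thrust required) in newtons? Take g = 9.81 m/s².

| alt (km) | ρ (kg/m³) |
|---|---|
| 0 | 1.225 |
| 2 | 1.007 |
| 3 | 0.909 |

D = 41.8 N

At 2 km, from the table: ρ = 1.007 kg/m³.
In steady level flight, lift balances weight: W = mg = 45.4 × 9.81 = 445.37 N.
q = ½ρv² = ½ × 1.007 × 19.9² = 199.4 Pa.
CL = 2W/(ρv²S) = 2×445.37/(1.007×19.9²×2.7) = 0.8273.
CD = 0.0411 + 0.0535 × 0.8273² = 0.07772.
D = q·S·CD = 199.4 × 2.7 × 0.07772 = 41.84 N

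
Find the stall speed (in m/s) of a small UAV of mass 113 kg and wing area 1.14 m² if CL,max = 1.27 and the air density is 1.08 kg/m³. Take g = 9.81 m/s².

Weight W = mg = 113 × 9.81 = 1109 N.
From L = ½ρV²S·CL,max = W: V_stall = √(2W/(ρSCL,max)) = √(2·1109/(1.08·1.14·1.27))
V_stall = √1418 = 37.7 m/s

V_stall = 37.7 m/s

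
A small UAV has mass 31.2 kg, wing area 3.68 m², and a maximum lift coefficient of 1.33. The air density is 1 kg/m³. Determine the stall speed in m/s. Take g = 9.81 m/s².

At stall, lift equals weight: L = W = m·g = 31.2 × 9.81 = 306.1 N.
From L = ½ρV²S·CL,max = W: V_stall = √(2W/(ρSCL,max)) = √(2·306.1/(1·3.68·1.33))
V_stall = √125.1 = 11.2 m/s

V_stall = 11.2 m/s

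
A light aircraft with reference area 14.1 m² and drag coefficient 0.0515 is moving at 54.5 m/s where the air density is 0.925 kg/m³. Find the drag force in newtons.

D = 998 N

Dynamic pressure q = ½ρv² = ½ × 0.925 × 54.5² = 1374 Pa.
D = q·S·CD = 1374 × 14.1 × 0.0515 = 998 N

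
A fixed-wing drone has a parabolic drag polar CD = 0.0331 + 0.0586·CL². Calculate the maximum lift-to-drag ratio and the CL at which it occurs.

For CD = CD0 + K·CL², (L/D)max occurs at CL* = √(CD0/K) and equals 1/(2√(K·CD0)).
(L/D)max = 1/(2√(0.0586 × 0.0331)) = 1/(2 × 0.04404) = 11.4
CL* = √(0.0331/0.0586) = 0.752

(L/D)max = 11.4, at CL = 0.752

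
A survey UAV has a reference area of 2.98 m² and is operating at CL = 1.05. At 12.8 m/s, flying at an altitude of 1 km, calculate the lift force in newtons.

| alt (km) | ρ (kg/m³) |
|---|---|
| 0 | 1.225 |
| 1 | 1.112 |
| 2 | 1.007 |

L = 285 N

At 1 km, from the table: ρ = 1.112 kg/m³.
Dynamic pressure q = ½ρv² = ½ × 1.112 × 12.8² = 91.1 Pa.
L = q·S·CL = 91.1 × 2.98 × 1.05 = 285 N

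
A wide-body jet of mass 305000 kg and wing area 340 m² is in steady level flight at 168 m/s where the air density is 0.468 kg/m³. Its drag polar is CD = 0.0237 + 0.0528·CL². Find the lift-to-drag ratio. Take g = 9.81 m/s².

In steady level flight, lift balances weight: W = mg = 305000 × 9.81 = 2.992×10^6 N.
q = ½ρv² = ½ × 0.468 × 168² = 6604 Pa.
Required CL = L/(qS) = 2.992×10^6/(6604·340) = 1.332.
CD = 0.0237 + 0.0528 × 1.332² = 0.1174.
L/D = CL/CD = 1.332 / 0.1174 = 11.3

L/D = 11.3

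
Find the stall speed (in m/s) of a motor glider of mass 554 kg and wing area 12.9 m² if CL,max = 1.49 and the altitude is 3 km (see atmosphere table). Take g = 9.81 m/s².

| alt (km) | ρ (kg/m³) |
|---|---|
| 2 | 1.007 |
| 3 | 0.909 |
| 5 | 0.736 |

At 3 km, from the table: ρ = 0.909 kg/m³.
Stall occurs when L = W at CL,max. W = mg = 554 × 9.81 = 5435 N.
V_stall = √(2W/(ρ·S·CL,max)) = √(2 × 5435 / (0.909 × 12.9 × 1.49))
V_stall = √622.1 = 24.9 m/s

V_stall = 24.9 m/s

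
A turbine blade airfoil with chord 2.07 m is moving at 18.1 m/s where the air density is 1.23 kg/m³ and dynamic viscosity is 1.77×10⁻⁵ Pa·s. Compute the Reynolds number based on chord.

Re = 2.6×10^6

Re = ρ·v·c/μ = 1.23 × 18.1 × 2.07 / (1.77×10⁻⁵) = 2.6×10^6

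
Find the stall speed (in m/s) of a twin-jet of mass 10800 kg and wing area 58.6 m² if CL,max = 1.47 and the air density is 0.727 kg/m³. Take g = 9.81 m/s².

At stall, lift equals weight: L = W = m·g = 10800 × 9.81 = 1.059×10^5 N.
V_stall = √(2W/(ρ·S·CL,max)) = √(2 × 1.059×10^5 / (0.727 × 58.6 × 1.47))
V_stall = √3384 = 58.2 m/s

V_stall = 58.2 m/s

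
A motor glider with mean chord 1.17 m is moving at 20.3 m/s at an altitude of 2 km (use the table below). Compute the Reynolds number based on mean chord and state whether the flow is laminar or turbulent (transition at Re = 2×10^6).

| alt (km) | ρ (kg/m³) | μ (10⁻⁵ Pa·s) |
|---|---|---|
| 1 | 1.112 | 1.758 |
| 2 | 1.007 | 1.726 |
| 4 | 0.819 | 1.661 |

Re = 1.39×10^6 (laminar)

At 2 km, from the table: ρ = 1.007 kg/m³, μ = 1.726×10⁻⁵ Pa·s.
Re = ρ·v·c/μ = 1.007 × 20.3 × 1.17 / (1.726×10⁻⁵) = 1.39×10^6
Since 1.39×10^6 < 2×10^6, the flow is laminar.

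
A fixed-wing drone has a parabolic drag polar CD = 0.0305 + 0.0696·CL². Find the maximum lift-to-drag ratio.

For CD = CD0 + K·CL², (L/D)max occurs at CL* = √(CD0/K) and equals 1/(2√(K·CD0)).
(L/D)max = 1/(2√(0.0696 × 0.0305)) = 1/(2 × 0.04607) = 10.9

(L/D)max = 10.9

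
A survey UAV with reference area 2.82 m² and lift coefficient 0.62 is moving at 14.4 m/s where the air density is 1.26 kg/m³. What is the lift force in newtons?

L = 228 N

L = ½ρv²S·CL = ½ × 1.26 × 14.4² × 2.82 × 0.62 = 228 N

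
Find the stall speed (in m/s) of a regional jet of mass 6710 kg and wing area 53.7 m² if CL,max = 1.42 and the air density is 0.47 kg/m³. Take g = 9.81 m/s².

At stall, lift equals weight: L = W = m·g = 6710 × 9.81 = 65830 N.
From L = ½ρV²S·CL,max = W: V_stall = √(2W/(ρSCL,max)) = √(2·65830/(0.47·53.7·1.42))
V_stall = √3673 = 60.6 m/s

V_stall = 60.6 m/s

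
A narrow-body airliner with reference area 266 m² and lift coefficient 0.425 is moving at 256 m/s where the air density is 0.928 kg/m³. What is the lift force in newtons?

Dynamic pressure q = ½ρv² = ½ × 0.928 × 256² = 30410 Pa.
L = q·S·CL = 30410 × 266 × 0.425 = 3.44×10^6 N ≈ 3440 kN

L = 3.44×10^6 N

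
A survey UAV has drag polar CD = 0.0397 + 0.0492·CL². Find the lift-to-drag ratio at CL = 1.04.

L/D = 11.2

CD = 0.0397 + 0.0492 × 1.04² = 0.09291
L/D = CL/CD = 1.04 / 0.09291 = 11.2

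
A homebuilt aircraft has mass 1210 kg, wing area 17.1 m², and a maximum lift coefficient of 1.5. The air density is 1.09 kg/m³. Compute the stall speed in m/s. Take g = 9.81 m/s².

V_stall = 29.1 m/s

Weight W = mg = 1210 × 9.81 = 11870 N.
V_stall = √(2W/(ρ·S·CL,max)) = √(2 × 11870 / (1.09 × 17.1 × 1.5))
V_stall = √849.1 = 29.1 m/s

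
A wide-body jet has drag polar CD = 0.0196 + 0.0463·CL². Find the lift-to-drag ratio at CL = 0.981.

L/D = 15.3

CD = 0.0196 + 0.0463 × 0.981² = 0.06416
L/D = CL/CD = 0.981 / 0.06416 = 15.3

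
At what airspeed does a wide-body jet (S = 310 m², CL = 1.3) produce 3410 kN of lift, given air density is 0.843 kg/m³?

L = ½ρv²S·CL ⇒ v = √(2L/(ρ·S·CL))
v = √(2 × 3.41×10^6 / (0.843 × 310 × 1.3)) = √20070 = 142 m/s

v = 142 m/s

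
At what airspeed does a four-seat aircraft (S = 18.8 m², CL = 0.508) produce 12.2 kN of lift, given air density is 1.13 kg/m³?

v = 47.5 m/s

L = ½ρv²S·CL ⇒ v = √(2L/(ρ·S·CL))
v = √(2 × 12200 / (1.13 × 18.8 × 0.508)) = √2261 = 47.5 m/s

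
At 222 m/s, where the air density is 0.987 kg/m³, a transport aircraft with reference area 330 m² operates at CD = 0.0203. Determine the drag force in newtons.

D = 1.63×10^5 N

D = ½ρv²S·CD = ½ × 0.987 × 222² × 330 × 0.0203 = 1.63×10^5 N ≈ 163 kN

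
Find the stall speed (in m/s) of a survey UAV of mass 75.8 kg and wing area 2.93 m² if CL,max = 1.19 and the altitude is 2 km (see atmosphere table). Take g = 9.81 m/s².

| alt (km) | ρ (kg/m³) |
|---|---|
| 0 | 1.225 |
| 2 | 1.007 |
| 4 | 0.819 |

V_stall = 20.6 m/s

At 2 km, from the table: ρ = 1.007 kg/m³.
Stall occurs when L = W at CL,max. W = mg = 75.8 × 9.81 = 743.6 N.
V_stall = √(2W/(ρ·S·CL,max)) = √(2 × 743.6 / (1.007 × 2.93 × 1.19))
V_stall = √423.6 = 20.6 m/s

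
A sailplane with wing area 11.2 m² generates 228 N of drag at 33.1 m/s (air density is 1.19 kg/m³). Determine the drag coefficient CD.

From D = ½ρv²S·CD, rearranging gives CD = 2D/(ρv²S).
CD = 2 × 228 / (1.19 × 33.1² × 11.2) = 0.0312

CD = 0.0312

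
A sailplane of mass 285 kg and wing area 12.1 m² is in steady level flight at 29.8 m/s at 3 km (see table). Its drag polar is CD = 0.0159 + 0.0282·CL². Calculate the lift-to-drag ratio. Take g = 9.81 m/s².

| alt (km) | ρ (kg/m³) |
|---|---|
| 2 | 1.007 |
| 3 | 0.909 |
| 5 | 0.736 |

L/D = 22.8

At 3 km, from the table: ρ = 0.909 kg/m³.
Level flight ⇒ L = W = m·g = 285 × 9.81 = 2795.9 N.
q = ½ρv² = ½ × 0.909 × 29.8² = 403.6 Pa.
Required CL = L/(qS) = 2795.9/(403.6·12.1) = 0.5725.
CD = 0.0159 + 0.0282 × 0.5725² = 0.02514.
L/D = CL/CD = 0.5725 / 0.02514 = 22.8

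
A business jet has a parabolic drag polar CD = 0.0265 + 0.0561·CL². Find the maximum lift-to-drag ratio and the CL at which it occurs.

For CD = CD0 + K·CL², (L/D)max occurs at CL* = √(CD0/K) and equals 1/(2√(K·CD0)).
(L/D)max = 1/(2√(0.0561 × 0.0265)) = 1/(2 × 0.03856) = 13
CL* = √(0.0265/0.0561) = 0.687

(L/D)max = 13, at CL = 0.687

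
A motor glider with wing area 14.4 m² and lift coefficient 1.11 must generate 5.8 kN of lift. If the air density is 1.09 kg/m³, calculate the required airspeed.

L = ½ρv²S·CL ⇒ v = √(2L/(ρ·S·CL))
v = √(2 × 5800 / (1.09 × 14.4 × 1.11)) = √665.8 = 25.8 m/s

v = 25.8 m/s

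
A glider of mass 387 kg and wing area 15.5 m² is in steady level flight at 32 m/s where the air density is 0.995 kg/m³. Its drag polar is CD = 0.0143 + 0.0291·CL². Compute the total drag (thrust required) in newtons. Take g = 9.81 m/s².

Weight W = mg = 387 × 9.81 = 3796.5 N; in level flight L = W.
Dynamic pressure q = 0.5 × 0.995 × 32² = 509.4 Pa.
CL = 2W/(ρv²S) = 2×3796.5/(0.995×32²×15.5) = 0.4808.
CD = 0.0143 + 0.0291 × 0.4808² = 0.02103.
D = q·S·CD = 509.4 × 15.5 × 0.02103 = 166 N

D = 166 N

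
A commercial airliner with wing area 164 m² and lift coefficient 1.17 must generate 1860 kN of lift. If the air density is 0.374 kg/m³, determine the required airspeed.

L = ½ρv²S·CL ⇒ v = √(2L/(ρ·S·CL))
v = √(2 × 1.86×10^6 / (0.374 × 164 × 1.17)) = √51840 = 228 m/s

v = 228 m/s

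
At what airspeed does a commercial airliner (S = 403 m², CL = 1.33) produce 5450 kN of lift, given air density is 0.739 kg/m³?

v = 166 m/s

L = ½ρv²S·CL ⇒ v = √(2L/(ρ·S·CL))
v = √(2 × 5.45×10^6 / (0.739 × 403 × 1.33)) = √27520 = 166 m/s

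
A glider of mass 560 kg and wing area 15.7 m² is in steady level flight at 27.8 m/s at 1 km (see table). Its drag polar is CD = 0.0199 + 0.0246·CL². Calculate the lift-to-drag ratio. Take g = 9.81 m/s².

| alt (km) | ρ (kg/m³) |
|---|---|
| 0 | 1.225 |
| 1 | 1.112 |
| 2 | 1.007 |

L/D = 22.5

At 1 km, from the table: ρ = 1.112 kg/m³.
Weight W = mg = 560 × 9.81 = 5493.6 N; in level flight L = W.
q = ½ρv² = ½ × 1.112 × 27.8² = 429.7 Pa.
CL = W/(q·S) = 5493.6 / (429.7 × 15.7) = 0.8143.
CD = 0.0199 + 0.0246 × 0.8143² = 0.03621.
L/D = CL/CD = 0.8143 / 0.03621 = 22.5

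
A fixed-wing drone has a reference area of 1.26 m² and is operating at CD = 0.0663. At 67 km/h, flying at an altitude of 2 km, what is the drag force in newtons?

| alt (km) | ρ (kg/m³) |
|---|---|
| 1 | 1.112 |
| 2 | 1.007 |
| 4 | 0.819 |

At 2 km, from the table: ρ = 1.007 kg/m³.
Convert speed: v = 67 km/h ÷ 3.6 = 18.61 m/s.
D = ½ρv²S·CD = ½ × 1.007 × 18.61² × 1.26 × 0.0663 = 14.6 N

D = 14.6 N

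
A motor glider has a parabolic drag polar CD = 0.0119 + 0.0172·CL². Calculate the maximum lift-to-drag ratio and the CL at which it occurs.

For CD = CD0 + K·CL², (L/D)max occurs at CL* = √(CD0/K) and equals 1/(2√(K·CD0)).
(L/D)max = 1/(2√(0.0172 × 0.0119)) = 1/(2 × 0.01431) = 34.9
CL* = √(0.0119/0.0172) = 0.832

(L/D)max = 34.9, at CL = 0.832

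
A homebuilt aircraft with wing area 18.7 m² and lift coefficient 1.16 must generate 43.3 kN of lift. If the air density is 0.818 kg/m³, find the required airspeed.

v = 69.9 m/s

L = ½ρv²S·CL ⇒ v = √(2L/(ρ·S·CL))
v = √(2 × 43300 / (0.818 × 18.7 × 1.16)) = √4881 = 69.9 m/s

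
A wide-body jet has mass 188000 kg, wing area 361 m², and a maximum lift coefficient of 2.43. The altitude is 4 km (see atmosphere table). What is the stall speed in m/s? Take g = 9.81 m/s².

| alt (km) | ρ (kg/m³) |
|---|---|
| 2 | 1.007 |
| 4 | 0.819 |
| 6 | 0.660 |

At 4 km, from the table: ρ = 0.819 kg/m³.
Stall occurs when L = W at CL,max. W = mg = 188000 × 9.81 = 1.844×10^6 N.
V_stall = √(2W/(ρ·S·CL,max)) = √(2 × 1.844×10^6 / (0.819 × 361 × 2.43))
V_stall = √5134 = 71.7 m/s

V_stall = 71.7 m/s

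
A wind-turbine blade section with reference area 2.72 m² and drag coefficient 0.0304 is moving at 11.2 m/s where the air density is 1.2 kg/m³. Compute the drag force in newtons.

Dynamic pressure q = ½ρv² = ½ × 1.2 × 11.2² = 75.26 Pa.
D = q·S·CD = 75.26 × 2.72 × 0.0304 = 6.22 N

D = 6.22 N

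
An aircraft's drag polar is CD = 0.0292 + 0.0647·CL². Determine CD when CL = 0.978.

CD = 0.0292 + 0.0647 × 0.978² = 0.0292 + 0.06188 = 0.0911

CD = 0.0911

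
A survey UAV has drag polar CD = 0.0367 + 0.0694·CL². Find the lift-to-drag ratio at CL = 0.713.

CD = 0.0367 + 0.0694 × 0.713² = 0.07198
L/D = CL/CD = 0.713 / 0.07198 = 9.91

L/D = 9.91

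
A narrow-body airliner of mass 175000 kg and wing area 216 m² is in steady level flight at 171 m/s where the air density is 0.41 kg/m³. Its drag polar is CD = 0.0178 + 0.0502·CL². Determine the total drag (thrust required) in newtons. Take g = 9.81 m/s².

D = 1.37×10^5 N

In steady level flight, lift balances weight: W = mg = 175000 × 9.81 = 1.7168×10^6 N.
q = ½ρv² = ½ × 0.41 × 171² = 5994 Pa.
Required CL = L/(qS) = 1.7168×10^6/(5994·216) = 1.326.
CD = 0.0178 + 0.0502 × 1.326² = 0.1061.
D = q·S·CD = 5994 × 216 × 0.1061 = 1.373×10^5 N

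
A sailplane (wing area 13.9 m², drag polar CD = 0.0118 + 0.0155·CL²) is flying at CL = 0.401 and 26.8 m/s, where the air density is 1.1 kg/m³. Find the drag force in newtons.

D = 78.5 N

CD = 0.0118 + 0.0155 × 0.401² = 0.01429
D = ½ρv²S·CD = ½ × 1.1 × 26.8² × 13.9 × 0.01429 = 78.5 N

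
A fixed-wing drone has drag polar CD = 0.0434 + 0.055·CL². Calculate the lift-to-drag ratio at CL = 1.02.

L/D = 10.1

CD = 0.0434 + 0.055 × 1.02² = 0.1006
L/D = CL/CD = 1.02 / 0.1006 = 10.1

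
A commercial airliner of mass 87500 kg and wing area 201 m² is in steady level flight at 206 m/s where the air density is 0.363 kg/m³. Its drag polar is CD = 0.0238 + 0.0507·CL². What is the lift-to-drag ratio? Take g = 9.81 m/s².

L/D = 14.1

In steady level flight, lift balances weight: W = mg = 87500 × 9.81 = 8.5838×10^5 N.
Dynamic pressure q = 0.5 × 0.363 × 206² = 7702 Pa.
Required CL = L/(qS) = 8.5838×10^5/(7702·201) = 0.5545.
CD = 0.0238 + 0.0507 × 0.5545² = 0.03939.
L/D = CL/CD = 0.5545 / 0.03939 = 14.1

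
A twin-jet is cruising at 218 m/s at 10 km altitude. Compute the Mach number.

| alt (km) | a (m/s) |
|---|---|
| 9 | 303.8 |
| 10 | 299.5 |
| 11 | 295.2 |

M = 0.728

At 10 km, from the table: a = 299.5 m/s.
M = v/a = 218 / 299.5 = 0.728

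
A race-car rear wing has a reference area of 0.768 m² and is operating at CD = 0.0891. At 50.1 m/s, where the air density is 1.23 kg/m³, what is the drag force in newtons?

D = ½ρv²S·CD = ½ × 1.23 × 50.1² × 0.768 × 0.0891 = 106 N

D = 106 N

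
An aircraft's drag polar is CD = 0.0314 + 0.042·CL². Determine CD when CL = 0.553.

CD = 0.0314 + 0.042 × 0.553² = 0.0314 + 0.01284 = 0.0442

CD = 0.0442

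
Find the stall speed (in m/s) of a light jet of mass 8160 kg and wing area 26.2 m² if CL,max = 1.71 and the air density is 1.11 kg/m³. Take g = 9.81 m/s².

Stall occurs when L = W at CL,max. W = mg = 8160 × 9.81 = 80050 N.
V_stall = √(2W/(ρ·S·CL,max)) = √(2 × 80050 / (1.11 × 26.2 × 1.71))
V_stall = √3219 = 56.7 m/s

V_stall = 56.7 m/s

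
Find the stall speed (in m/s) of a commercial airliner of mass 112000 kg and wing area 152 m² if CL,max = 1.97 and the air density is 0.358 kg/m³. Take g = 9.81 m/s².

At stall, lift equals weight: L = W = m·g = 112000 × 9.81 = 1.099×10^6 N.
V_stall = √(2W/(ρ·S·CL,max)) = √(2 × 1.099×10^6 / (0.358 × 152 × 1.97))
V_stall = √20500 = 143 m/s

V_stall = 143 m/s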